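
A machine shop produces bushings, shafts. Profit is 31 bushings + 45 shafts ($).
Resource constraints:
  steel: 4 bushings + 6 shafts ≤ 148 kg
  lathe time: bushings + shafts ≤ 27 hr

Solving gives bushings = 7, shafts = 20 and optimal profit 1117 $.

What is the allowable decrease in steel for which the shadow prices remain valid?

Binding constraints: steel, lathe time. The basis is B = [[4,6],[1,1]] with det -2.
Per unit decrease in steel, x* moves by d = (0.5, -0.5).
The basis stays optimal until shafts reaches 0; allowable decrease = 40 kg.

40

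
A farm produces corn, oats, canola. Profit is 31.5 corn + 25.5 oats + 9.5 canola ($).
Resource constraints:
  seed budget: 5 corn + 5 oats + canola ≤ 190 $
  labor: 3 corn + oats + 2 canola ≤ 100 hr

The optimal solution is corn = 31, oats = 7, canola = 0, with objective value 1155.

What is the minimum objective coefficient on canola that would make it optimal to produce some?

At the optimum: seed budget uses 190 of 190 (binding); labor uses 100 of 100 (binding).
From A_Bᵀ y = c: 5·y_seed budget + 3·y_labor = 31.5; 5·y_seed budget + 1·y_labor = 25.5.
→ y_seed budget = 4.5 and y_labor = 3.
canola enters the basis when its profit ≥ yᵀa₃ = 4.5·1 + 3·2 = 10.5.

10.5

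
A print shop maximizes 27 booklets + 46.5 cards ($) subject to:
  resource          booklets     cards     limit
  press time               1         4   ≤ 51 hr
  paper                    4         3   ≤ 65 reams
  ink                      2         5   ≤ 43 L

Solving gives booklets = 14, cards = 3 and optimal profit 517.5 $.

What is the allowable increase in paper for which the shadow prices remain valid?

Binding constraints: paper, ink. The basis is B = [[4,3],[2,5]] with det 14.
Per unit increase in paper, x* moves by d = (0.3571, -0.1429).
The basis stays optimal until cards reaches 0; allowable increase = 21 reams.

21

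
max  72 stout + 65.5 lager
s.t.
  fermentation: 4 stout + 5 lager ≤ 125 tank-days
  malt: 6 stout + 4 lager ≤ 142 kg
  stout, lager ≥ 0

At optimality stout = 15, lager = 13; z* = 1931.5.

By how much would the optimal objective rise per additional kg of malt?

7

Both fermentation and malt are binding at x*.
The binding rows give the dual system: 4·y_fermentation + 6·y_malt = 72 and 5·y_fermentation + 4·y_malt = 65.5.
This yields shadow prices y_fermentation = 7.5, y_malt = 7.
Shadow price of malt = 7.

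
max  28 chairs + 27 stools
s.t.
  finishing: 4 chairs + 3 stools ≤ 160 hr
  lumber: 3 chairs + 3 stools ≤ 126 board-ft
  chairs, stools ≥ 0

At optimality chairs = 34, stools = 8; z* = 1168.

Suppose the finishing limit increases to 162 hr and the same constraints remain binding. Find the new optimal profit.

At the optimum: finishing uses 160 of 160 (binding); lumber uses 126 of 126 (binding).
From A_Bᵀ y = c: 4·y_finishing + 3·y_lumber = 28; 3·y_finishing + 3·y_lumber = 27.
This yields shadow prices y_finishing = 1, y_lumber = 8.
Δz = y_finishing·Δb = 1 × (2) = 2, so new z* = 1168 + 2 = 1170.

1170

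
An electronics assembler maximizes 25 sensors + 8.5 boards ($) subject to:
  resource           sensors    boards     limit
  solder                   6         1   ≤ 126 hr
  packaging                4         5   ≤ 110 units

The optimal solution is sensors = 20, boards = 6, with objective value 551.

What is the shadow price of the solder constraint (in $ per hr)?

Both solder and packaging are binding at x*.
The binding rows give the dual system: 6·y_solder + 4·y_packaging = 25 and 1·y_solder + 5·y_packaging = 8.5.
Solving: y_solder = 3.5, y_packaging = 1.
Shadow price of solder = 3.5.

3.5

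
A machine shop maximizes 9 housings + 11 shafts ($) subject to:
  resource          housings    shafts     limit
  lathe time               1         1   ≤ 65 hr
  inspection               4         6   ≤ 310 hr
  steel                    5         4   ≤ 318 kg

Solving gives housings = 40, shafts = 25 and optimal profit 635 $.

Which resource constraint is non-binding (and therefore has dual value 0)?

lathe time: 65/65 (binding)
inspection: 310/310 (binding)
steel: 300/318 (slack 18)
By complementary slackness, a constraint with positive slack has shadow price 0 → steel.

steel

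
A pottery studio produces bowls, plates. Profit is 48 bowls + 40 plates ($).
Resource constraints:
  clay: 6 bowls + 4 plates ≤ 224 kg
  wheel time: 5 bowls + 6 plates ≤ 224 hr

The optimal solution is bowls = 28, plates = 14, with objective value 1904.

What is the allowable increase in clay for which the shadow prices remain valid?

Binding constraints: clay, wheel time. The basis is B = [[6,4],[5,6]] with det 16.
Per unit increase in clay, x* moves by d = (0.375, -0.3125).
The basis stays optimal until plates reaches 0; allowable increase = 44.8 kg.

44.8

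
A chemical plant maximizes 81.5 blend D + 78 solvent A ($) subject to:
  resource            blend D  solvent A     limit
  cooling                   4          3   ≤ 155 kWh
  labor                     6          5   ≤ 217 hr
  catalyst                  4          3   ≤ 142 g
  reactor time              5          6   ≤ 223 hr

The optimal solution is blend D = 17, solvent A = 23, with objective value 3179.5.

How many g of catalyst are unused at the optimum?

catalyst used = 4·17 + 3·23 = 137; slack = 142 − 137 = 5.

5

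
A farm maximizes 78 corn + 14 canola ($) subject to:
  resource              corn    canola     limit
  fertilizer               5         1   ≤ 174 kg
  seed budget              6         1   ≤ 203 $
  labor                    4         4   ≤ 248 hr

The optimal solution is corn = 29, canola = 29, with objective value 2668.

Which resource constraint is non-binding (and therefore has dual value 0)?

fertilizer: 174/174 (binding)
seed budget: 203/203 (binding)
labor: 232/248 (slack 16)
By complementary slackness, a constraint with positive slack has shadow price 0 → labor.

labor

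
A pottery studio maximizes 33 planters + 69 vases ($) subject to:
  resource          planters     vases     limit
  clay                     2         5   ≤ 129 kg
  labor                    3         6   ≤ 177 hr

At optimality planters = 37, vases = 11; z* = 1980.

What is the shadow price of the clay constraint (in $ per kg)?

3

At the optimum: clay uses 129 of 129 (binding); labor uses 177 of 177 (binding).
Dual feasibility on the basic columns requires 2·y_clay + 3·y_labor = 33, 5·y_clay + 6·y_labor = 69.
Solving: y_clay = 3, y_labor = 9.
Shadow price of clay = 3.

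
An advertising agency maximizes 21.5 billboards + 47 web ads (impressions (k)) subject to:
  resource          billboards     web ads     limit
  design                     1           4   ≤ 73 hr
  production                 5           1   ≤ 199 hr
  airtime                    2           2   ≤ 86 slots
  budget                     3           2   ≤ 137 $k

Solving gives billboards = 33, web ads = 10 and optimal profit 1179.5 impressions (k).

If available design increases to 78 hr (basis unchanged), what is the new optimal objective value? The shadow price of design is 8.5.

Δb = 5, so new z* = 1179.5 + (8.5)·(5) = 1179.5 + 42.5 = 1222.

1222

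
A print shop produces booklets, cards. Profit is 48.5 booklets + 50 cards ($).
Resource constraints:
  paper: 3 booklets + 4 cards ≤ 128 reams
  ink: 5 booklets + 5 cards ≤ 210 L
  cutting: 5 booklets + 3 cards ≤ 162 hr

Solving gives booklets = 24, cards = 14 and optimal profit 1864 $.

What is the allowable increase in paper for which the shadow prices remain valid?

Binding constraints: paper, cutting. The basis is B = [[3,4],[5,3]] with det -11.
Per unit increase in paper, x* moves by d = (-0.2727, 0.4545).
The basis stays optimal until ink becomes binding; allowable increase = 22 reams.

22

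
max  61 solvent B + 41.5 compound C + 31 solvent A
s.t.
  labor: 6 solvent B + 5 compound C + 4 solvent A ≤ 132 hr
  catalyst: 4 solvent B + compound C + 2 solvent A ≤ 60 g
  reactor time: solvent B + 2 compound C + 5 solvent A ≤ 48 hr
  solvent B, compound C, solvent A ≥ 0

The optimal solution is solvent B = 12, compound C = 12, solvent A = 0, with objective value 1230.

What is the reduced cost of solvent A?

At the optimum: labor uses 132 of 132 (binding); catalyst uses 60 of 60 (binding); reactor time uses 36 of 48 (slack = 12).
Since reactor time is not tight, its dual is 0.
The binding rows give the dual system: 6·y_labor + 4·y_catalyst = 61 and 5·y_labor + 1·y_catalyst = 41.5.
Solving: y_labor = 7.5, y_catalyst = 4.
Reduced cost of solvent A: c₃ − yᵀa₃ = 31 − (7.5·4 + 4·2) = 31 − 38 = -7.

-7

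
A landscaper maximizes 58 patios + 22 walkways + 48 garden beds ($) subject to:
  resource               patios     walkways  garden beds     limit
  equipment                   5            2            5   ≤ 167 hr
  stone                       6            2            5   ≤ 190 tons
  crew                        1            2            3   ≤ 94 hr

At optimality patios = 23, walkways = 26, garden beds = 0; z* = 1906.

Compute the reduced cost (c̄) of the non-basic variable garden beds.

Binding: equipment and stone. Non-binding: crew (19 unused).
By complementary slackness, y = 0 for the non-binding constraint.
Dual feasibility on the basic columns requires 5·y_equipment + 6·y_stone = 58, 2·y_equipment + 2·y_stone = 22.
Solving: y_equipment = 8, y_stone = 3.
Reduced cost of garden beds: c₃ − yᵀa₃ = 48 − (8·5 + 3·5) = 48 − 55 = -7.

-7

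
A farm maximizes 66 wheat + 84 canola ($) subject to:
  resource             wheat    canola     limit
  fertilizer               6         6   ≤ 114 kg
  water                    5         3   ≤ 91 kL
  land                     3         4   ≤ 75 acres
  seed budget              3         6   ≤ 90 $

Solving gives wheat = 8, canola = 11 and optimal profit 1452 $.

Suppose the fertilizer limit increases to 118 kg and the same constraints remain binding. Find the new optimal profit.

Check each constraint at x*: fertilizer 114/114 (tight); water 73/91 (slack 18); land 68/75 (slack 7); seed budget 90/90 (tight).
Slack constraints have shadow price 0 (complementary slackness).
Dual feasibility on the basic columns requires 6·y_fertilizer + 3·y_seed budget = 66, 6·y_fertilizer + 6·y_seed budget = 84.
→ y_fertilizer = 8 and y_seed budget = 6.
Δz = y_fertilizer·Δb = 8 × (4) = 32, so new z* = 1452 + 32 = 1484.

1484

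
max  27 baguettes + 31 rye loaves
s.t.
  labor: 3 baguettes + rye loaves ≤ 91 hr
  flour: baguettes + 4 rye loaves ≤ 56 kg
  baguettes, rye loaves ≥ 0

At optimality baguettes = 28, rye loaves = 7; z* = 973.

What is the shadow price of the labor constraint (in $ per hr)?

7

Both labor and flour are binding at x*.
Dual feasibility on the basic columns requires 3·y_labor + 1·y_flour = 27, 1·y_labor + 4·y_flour = 31.
→ y_labor = 7 and y_flour = 6.
Shadow price of labor = 7.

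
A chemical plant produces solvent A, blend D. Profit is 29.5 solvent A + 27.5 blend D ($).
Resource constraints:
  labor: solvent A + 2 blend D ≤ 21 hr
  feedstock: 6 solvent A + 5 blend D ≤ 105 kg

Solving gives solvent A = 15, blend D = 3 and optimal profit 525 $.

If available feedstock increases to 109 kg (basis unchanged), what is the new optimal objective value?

543

Check each constraint at x*: labor 21/21 (tight); feedstock 105/105 (tight).
Dual feasibility on the basic columns requires 1·y_labor + 6·y_feedstock = 29.5, 2·y_labor + 5·y_feedstock = 27.5.
This yields shadow prices y_labor = 2.5, y_feedstock = 4.5.
Δz = y_feedstock·Δb = 4.5 × (4) = 18, so new z* = 525 + 18 = 543.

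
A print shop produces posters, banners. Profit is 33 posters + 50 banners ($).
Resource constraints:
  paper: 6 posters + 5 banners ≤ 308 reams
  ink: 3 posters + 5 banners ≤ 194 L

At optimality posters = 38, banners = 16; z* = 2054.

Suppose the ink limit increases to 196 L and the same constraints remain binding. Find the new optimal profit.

Check each constraint at x*: paper 308/308 (tight); ink 194/194 (tight).
The binding rows give the dual system: 6·y_paper + 3·y_ink = 33 and 5·y_paper + 5·y_ink = 50.
→ y_paper = 1 and y_ink = 9.
Δz = y_ink·Δb = 9 × (2) = 18, so new z* = 2054 + 18 = 2072.

2072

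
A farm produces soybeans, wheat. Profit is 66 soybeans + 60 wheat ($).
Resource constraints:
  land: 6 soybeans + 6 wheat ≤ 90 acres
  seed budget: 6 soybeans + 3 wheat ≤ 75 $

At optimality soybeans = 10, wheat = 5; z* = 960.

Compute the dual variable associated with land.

Check each constraint at x*: land 90/90 (tight); seed budget 75/75 (tight).
From A_Bᵀ y = c: 6·y_land + 6·y_seed budget = 66; 6·y_land + 3·y_seed budget = 60.
→ y_land = 9 and y_seed budget = 2.
Shadow price of land = 9.

9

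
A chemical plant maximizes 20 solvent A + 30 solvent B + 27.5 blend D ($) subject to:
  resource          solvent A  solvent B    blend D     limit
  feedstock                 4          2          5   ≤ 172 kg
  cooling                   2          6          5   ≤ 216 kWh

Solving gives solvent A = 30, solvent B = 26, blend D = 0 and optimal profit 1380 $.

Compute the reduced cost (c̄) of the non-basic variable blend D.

Check each constraint at x*: feedstock 172/172 (tight); cooling 216/216 (tight).
The binding rows give the dual system: 4·y_feedstock + 2·y_cooling = 20 and 2·y_feedstock + 6·y_cooling = 30.
→ y_feedstock = 3 and y_cooling = 4.
Reduced cost of blend D: c₃ − yᵀa₃ = 27.5 − (3·5 + 4·5) = 27.5 − 35 = -7.5.

-7.5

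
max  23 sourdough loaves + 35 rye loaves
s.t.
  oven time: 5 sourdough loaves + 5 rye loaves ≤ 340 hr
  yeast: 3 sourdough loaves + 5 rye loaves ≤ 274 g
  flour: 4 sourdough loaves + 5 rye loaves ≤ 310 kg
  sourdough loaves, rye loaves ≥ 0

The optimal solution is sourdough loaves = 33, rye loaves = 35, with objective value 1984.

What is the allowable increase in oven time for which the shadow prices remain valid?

Binding constraints: oven time, yeast. The basis is B = [[5,5],[3,5]] with det 10.
Per unit increase in oven time, x* moves by d = (0.5, -0.3).
The basis stays optimal until flour becomes binding; allowable increase = 6 hr.

6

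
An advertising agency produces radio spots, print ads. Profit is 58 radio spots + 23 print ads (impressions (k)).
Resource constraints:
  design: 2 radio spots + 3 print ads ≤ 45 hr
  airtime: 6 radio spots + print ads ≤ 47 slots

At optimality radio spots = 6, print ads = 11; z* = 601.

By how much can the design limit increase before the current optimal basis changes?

96

Binding constraints: design, airtime. The basis is B = [[2,3],[6,1]] with det -16.
Per unit increase in design, x* moves by d = (-0.0625, 0.375).
The basis stays optimal until radio spots reaches 0; allowable increase = 96 hr.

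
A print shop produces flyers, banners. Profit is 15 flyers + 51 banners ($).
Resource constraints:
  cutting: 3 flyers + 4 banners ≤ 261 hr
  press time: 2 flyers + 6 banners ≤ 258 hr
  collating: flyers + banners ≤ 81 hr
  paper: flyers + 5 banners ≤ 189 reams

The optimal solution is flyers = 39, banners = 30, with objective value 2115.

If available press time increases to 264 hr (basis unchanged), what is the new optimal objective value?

At the optimum: cutting uses 237 of 261 (slack = 24); press time uses 258 of 258 (binding); collating uses 69 of 81 (slack = 12); paper uses 189 of 189 (binding).
By complementary slackness, y = 0 for the non-binding constraints.
The binding rows give the dual system: 2·y_press time + 1·y_paper = 15 and 6·y_press time + 5·y_paper = 51.
This yields shadow prices y_press time = 6, y_paper = 3.
Δz = y_press time·Δb = 6 × (6) = 36, so new z* = 2115 + 36 = 2151.

2151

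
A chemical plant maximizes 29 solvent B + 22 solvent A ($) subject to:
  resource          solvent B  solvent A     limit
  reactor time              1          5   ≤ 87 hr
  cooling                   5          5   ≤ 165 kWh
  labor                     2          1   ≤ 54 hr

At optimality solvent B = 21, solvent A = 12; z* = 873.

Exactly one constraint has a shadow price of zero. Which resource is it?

reactor time: 81/87 (slack 6)
cooling: 165/165 (binding)
labor: 54/54 (binding)
By complementary slackness, a constraint with positive slack has shadow price 0 → reactor time.

reactor time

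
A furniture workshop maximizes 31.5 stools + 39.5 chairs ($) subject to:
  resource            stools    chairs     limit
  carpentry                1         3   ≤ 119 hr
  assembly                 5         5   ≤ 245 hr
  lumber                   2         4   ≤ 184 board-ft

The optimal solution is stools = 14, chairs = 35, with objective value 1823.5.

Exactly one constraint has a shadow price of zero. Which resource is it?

carpentry: 119/119 (binding)
assembly: 245/245 (binding)
lumber: 168/184 (slack 16)
By complementary slackness, a constraint with positive slack has shadow price 0 → lumber.

lumber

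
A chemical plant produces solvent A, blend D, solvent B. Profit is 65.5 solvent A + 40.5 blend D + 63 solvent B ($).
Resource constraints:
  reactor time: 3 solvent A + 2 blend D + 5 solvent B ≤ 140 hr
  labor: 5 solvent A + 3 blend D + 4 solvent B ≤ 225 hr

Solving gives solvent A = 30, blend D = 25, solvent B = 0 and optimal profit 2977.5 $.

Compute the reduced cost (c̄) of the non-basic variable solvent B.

At the optimum: reactor time uses 140 of 140 (binding); labor uses 225 of 225 (binding).
Dual feasibility on the basic columns requires 3·y_reactor time + 5·y_labor = 65.5, 2·y_reactor time + 3·y_labor = 40.5.
Solving: y_reactor time = 6, y_labor = 9.5.
Reduced cost of solvent B: c₃ − yᵀa₃ = 63 − (6·5 + 9.5·4) = 63 − 68 = -5.

-5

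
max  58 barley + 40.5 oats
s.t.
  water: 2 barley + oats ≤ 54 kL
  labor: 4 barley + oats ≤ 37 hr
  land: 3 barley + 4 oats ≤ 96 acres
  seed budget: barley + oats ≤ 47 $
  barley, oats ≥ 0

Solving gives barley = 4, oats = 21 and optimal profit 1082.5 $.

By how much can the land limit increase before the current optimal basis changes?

52

Binding constraints: labor, land. The basis is B = [[4,1],[3,4]] with det 13.
Per unit increase in land, x* moves by d = (-0.0769, 0.3077).
The basis stays optimal until barley reaches 0; allowable increase = 52 acres.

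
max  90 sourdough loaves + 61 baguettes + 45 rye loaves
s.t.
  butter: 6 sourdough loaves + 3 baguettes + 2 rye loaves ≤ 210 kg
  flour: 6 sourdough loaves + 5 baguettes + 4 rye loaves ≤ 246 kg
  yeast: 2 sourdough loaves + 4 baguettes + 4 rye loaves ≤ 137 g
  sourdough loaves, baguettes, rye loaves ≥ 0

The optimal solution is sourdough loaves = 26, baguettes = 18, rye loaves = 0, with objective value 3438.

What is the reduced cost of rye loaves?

-1

At the optimum: butter uses 210 of 210 (binding); flour uses 246 of 246 (binding); yeast uses 124 of 137 (slack = 13).
Slack constraints have shadow price 0 (complementary slackness).
From A_Bᵀ y = c: 6·y_butter + 6·y_flour = 90; 3·y_butter + 5·y_flour = 61.
Solving: y_butter = 7, y_flour = 8.
Reduced cost of rye loaves: c₃ − yᵀa₃ = 45 − (7·2 + 8·4) = 45 − 46 = -1.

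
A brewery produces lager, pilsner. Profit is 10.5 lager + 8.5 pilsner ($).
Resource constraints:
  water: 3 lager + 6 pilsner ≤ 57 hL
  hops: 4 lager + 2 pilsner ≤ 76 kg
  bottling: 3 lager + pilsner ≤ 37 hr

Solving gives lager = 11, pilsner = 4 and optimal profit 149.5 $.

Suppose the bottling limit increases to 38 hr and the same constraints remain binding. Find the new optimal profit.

Check each constraint at x*: water 57/57 (tight); hops 52/76 (slack 24); bottling 37/37 (tight).
Since hops is not tight, its dual is 0.
From A_Bᵀ y = c: 3·y_water + 3·y_bottling = 10.5; 6·y_water + 1·y_bottling = 8.5.
Solving: y_water = 1, y_bottling = 2.5.
Δz = y_bottling·Δb = 2.5 × (1) = 2.5, so new z* = 149.5 + 2.5 = 152.

152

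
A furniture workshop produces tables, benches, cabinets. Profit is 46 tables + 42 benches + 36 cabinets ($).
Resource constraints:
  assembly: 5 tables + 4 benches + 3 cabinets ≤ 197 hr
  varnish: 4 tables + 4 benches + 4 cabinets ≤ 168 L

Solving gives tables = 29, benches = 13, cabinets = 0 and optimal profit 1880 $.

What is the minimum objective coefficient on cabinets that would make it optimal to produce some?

38

Check each constraint at x*: assembly 197/197 (tight); varnish 168/168 (tight).
Dual feasibility on the basic columns requires 5·y_assembly + 4·y_varnish = 46, 4·y_assembly + 4·y_varnish = 42.
→ y_assembly = 4 and y_varnish = 6.5.
cabinets enters the basis when its profit ≥ yᵀa₃ = 4·3 + 6.5·4 = 38.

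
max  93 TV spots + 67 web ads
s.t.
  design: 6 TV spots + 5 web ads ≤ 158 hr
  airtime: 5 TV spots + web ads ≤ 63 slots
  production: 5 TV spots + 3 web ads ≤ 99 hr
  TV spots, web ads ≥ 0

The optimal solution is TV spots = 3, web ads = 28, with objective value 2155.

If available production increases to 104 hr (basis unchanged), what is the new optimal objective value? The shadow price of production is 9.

2200

Δb = 5, so new z* = 2155 + (9)·(5) = 2155 + 45 = 2200.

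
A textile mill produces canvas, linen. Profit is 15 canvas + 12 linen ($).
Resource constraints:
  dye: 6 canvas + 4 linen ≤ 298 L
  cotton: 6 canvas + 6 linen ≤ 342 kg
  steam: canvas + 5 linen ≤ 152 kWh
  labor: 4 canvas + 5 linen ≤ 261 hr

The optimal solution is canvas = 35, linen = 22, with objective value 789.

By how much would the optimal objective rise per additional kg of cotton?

At the optimum: dye uses 298 of 298 (binding); cotton uses 342 of 342 (binding); steam uses 145 of 152 (slack = 7); labor uses 250 of 261 (slack = 11).
Since steam, labor are not tight, their duals are 0.
From A_Bᵀ y = c: 6·y_dye + 6·y_cotton = 15; 4·y_dye + 6·y_cotton = 12.
Solving: y_dye = 1.5, y_cotton = 1.
Shadow price of cotton = 1.

1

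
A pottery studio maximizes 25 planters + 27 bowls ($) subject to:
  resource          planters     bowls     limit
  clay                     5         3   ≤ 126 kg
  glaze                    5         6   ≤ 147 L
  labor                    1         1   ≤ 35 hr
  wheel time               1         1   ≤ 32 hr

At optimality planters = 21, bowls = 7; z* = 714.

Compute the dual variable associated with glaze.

Check each constraint at x*: clay 126/126 (tight); glaze 147/147 (tight); labor 28/35 (slack 7); wheel time 28/32 (slack 4).
Slack constraints have shadow price 0 (complementary slackness).
The binding rows give the dual system: 5·y_clay + 5·y_glaze = 25 and 3·y_clay + 6·y_glaze = 27.
→ y_clay = 1 and y_glaze = 4.
Shadow price of glaze = 4.

4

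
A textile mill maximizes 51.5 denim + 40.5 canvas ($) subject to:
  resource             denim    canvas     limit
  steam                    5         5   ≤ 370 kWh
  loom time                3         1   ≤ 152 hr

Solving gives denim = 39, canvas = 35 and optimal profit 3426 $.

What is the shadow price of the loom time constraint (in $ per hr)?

Check each constraint at x*: steam 370/370 (tight); loom time 152/152 (tight).
From A_Bᵀ y = c: 5·y_steam + 3·y_loom time = 51.5; 5·y_steam + 1·y_loom time = 40.5.
→ y_steam = 7 and y_loom time = 5.5.
Shadow price of loom time = 5.5.

5.5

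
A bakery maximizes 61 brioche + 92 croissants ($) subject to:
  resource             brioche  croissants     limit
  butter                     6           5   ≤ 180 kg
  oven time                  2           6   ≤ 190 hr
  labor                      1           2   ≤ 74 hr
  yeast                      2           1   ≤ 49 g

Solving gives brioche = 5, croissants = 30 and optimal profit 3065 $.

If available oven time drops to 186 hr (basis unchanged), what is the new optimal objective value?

At the optimum: butter uses 180 of 180 (binding); oven time uses 190 of 190 (binding); labor uses 65 of 74 (slack = 9); yeast uses 40 of 49 (slack = 9).
By complementary slackness, y = 0 for the non-binding constraints.
From A_Bᵀ y = c: 6·y_butter + 2·y_oven time = 61; 5·y_butter + 6·y_oven time = 92.
→ y_butter = 7 and y_oven time = 9.5.
Δz = y_oven time·Δb = 9.5 × (-4) = -38, so new z* = 3065 − 38 = 3027.

3027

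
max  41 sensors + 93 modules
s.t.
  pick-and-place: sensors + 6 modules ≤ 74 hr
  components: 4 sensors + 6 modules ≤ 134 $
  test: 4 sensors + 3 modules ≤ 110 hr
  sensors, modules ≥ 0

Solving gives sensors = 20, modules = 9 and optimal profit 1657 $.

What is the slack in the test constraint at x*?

test used = 4·20 + 3·9 = 107; slack = 110 − 107 = 3.

3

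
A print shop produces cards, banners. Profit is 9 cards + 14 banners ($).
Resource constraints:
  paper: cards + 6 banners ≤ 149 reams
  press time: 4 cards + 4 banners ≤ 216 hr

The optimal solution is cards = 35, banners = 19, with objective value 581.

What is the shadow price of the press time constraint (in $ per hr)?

Check each constraint at x*: paper 149/149 (tight); press time 216/216 (tight).
From A_Bᵀ y = c: 1·y_paper + 4·y_press time = 9; 6·y_paper + 4·y_press time = 14.
Solving: y_paper = 1, y_press time = 2.
Shadow price of press time = 2.

2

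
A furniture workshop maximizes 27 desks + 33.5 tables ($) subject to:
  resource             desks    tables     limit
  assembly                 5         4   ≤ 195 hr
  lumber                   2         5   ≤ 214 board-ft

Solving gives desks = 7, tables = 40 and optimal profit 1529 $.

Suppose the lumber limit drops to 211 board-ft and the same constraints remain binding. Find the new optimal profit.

1518.5

At the optimum: assembly uses 195 of 195 (binding); lumber uses 214 of 214 (binding).
From A_Bᵀ y = c: 5·y_assembly + 2·y_lumber = 27; 4·y_assembly + 5·y_lumber = 33.5.
→ y_assembly = 4 and y_lumber = 3.5.
Δz = y_lumber·Δb = 3.5 × (-3) = -10.5, so new z* = 1529 − 10.5 = 1518.5.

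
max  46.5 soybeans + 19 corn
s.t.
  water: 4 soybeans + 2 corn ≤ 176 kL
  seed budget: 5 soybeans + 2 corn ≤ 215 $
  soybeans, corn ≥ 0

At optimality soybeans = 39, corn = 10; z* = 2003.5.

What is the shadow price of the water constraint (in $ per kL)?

Check each constraint at x*: water 176/176 (tight); seed budget 215/215 (tight).
From A_Bᵀ y = c: 4·y_water + 5·y_seed budget = 46.5; 2·y_water + 2·y_seed budget = 19.
This yields shadow prices y_water = 1, y_seed budget = 8.5.
Shadow price of water = 1.

1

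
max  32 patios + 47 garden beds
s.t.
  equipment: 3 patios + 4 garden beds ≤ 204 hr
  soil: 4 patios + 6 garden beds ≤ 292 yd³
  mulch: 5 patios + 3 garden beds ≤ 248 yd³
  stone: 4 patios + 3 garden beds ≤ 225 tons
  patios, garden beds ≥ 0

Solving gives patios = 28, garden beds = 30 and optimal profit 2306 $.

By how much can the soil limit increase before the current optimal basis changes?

14

Binding constraints: equipment, soil. The basis is B = [[3,4],[4,6]] with det 2.
Per unit increase in soil, x* moves by d = (-2, 1.5).
The basis stays optimal until patios reaches 0; allowable increase = 14 yd³.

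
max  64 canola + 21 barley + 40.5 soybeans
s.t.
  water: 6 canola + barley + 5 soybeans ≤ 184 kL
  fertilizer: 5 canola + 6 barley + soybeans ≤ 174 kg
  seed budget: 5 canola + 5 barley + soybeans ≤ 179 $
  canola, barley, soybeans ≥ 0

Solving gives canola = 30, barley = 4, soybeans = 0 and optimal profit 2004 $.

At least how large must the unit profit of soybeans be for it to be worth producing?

47

Check each constraint at x*: water 184/184 (tight); fertilizer 174/174 (tight); seed budget 170/179 (slack 9).
Slack constraints have shadow price 0 (complementary slackness).
The binding rows give the dual system: 6·y_water + 5·y_fertilizer = 64 and 1·y_water + 6·y_fertilizer = 21.
Solving: y_water = 9, y_fertilizer = 2.
soybeans enters the basis when its profit ≥ yᵀa₃ = 9·5 + 2·1 = 47.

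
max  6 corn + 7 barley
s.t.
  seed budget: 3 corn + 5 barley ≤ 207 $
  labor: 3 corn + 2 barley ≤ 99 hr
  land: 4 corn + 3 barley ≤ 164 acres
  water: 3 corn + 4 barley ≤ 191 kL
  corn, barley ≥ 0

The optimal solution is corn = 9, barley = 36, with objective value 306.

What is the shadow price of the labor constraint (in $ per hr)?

At the optimum: seed budget uses 207 of 207 (binding); labor uses 99 of 99 (binding); land uses 144 of 164 (slack = 20); water uses 171 of 191 (slack = 20).
By complementary slackness, y = 0 for the non-binding constraints.
From A_Bᵀ y = c: 3·y_seed budget + 3·y_labor = 6; 5·y_seed budget + 2·y_labor = 7.
This yields shadow prices y_seed budget = 1, y_labor = 1.
Shadow price of labor = 1.

1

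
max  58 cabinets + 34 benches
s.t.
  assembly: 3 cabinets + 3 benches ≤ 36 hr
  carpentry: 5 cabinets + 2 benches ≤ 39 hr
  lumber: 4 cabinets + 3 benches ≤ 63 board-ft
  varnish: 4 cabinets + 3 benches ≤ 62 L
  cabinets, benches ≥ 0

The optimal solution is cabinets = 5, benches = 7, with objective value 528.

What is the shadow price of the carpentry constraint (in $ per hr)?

At the optimum: assembly uses 36 of 36 (binding); carpentry uses 39 of 39 (binding); lumber uses 41 of 63 (slack = 22); varnish uses 41 of 62 (slack = 21).
Since lumber, varnish are not tight, their duals are 0.
The binding rows give the dual system: 3·y_assembly + 5·y_carpentry = 58 and 3·y_assembly + 2·y_carpentry = 34.
This yields shadow prices y_assembly = 6, y_carpentry = 8.
Shadow price of carpentry = 8.

8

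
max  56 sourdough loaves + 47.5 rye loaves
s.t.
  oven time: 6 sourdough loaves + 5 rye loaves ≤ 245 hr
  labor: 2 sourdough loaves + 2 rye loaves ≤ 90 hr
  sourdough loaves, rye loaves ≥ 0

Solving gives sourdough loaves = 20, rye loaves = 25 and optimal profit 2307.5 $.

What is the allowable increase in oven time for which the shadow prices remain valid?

Binding constraints: oven time, labor. The basis is B = [[6,5],[2,2]] with det 2.
Per unit increase in oven time, x* moves by d = (1, -1).
The basis stays optimal until rye loaves reaches 0; allowable increase = 25 hr.

25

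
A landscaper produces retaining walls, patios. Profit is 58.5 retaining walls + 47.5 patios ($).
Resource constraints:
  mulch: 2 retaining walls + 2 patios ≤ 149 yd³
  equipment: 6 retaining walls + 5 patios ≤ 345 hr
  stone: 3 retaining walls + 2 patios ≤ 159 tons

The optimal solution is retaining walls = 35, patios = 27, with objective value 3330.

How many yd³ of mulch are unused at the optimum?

25

mulch used = 2·35 + 2·27 = 124; slack = 149 − 124 = 25.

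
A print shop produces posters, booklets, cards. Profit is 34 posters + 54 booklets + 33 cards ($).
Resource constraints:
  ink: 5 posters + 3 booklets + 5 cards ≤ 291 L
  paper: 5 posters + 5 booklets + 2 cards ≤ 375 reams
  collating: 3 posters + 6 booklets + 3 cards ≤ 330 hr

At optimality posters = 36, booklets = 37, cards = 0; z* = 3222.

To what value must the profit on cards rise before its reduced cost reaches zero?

34

At the optimum: ink uses 291 of 291 (binding); paper uses 365 of 375 (slack = 10); collating uses 330 of 330 (binding).
By complementary slackness, y = 0 for the non-binding constraint.
From A_Bᵀ y = c: 5·y_ink + 3·y_collating = 34; 3·y_ink + 6·y_collating = 54.
This yields shadow prices y_ink = 2, y_collating = 8.
cards enters the basis when its profit ≥ yᵀa₃ = 2·5 + 8·3 = 34.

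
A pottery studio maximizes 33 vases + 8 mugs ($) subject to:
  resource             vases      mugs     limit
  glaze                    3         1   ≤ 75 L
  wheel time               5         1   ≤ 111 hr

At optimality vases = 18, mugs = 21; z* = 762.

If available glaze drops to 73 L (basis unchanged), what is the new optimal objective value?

755

Check each constraint at x*: glaze 75/75 (tight); wheel time 111/111 (tight).
The binding rows give the dual system: 3·y_glaze + 5·y_wheel time = 33 and 1·y_glaze + 1·y_wheel time = 8.
→ y_glaze = 3.5 and y_wheel time = 4.5.
Δz = y_glaze·Δb = 3.5 × (-2) = -7, so new z* = 762 − 7 = 755.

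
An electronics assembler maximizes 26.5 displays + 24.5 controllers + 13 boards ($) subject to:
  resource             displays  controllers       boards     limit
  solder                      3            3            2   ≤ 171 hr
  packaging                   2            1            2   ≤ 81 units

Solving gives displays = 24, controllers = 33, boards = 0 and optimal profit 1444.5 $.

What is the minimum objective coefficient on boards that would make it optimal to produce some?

19

At the optimum: solder uses 171 of 171 (binding); packaging uses 81 of 81 (binding).
From A_Bᵀ y = c: 3·y_solder + 2·y_packaging = 26.5; 3·y_solder + 1·y_packaging = 24.5.
Solving: y_solder = 7.5, y_packaging = 2.
boards enters the basis when its profit ≥ yᵀa₃ = 7.5·2 + 2·2 = 19.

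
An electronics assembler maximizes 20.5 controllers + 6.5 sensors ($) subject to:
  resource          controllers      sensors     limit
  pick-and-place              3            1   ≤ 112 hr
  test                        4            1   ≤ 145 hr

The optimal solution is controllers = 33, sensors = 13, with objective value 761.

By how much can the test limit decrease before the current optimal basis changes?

Binding constraints: pick-and-place, test. The basis is B = [[3,1],[4,1]] with det -1.
Per unit decrease in test, x* moves by d = (-1, 3).
The basis stays optimal until controllers reaches 0; allowable decrease = 33 hr.

33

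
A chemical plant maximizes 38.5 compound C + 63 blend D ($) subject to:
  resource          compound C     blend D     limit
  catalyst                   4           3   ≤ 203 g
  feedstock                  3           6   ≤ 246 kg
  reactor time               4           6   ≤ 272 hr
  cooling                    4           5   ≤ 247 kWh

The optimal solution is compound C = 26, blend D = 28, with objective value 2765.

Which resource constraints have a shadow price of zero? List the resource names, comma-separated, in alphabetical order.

catalyst, cooling

catalyst: 188/203 (slack 15)
feedstock: 246/246 (binding)
reactor time: 272/272 (binding)
cooling: 244/247 (slack 3)
By complementary slackness, a constraint with positive slack has shadow price 0 → catalyst, cooling.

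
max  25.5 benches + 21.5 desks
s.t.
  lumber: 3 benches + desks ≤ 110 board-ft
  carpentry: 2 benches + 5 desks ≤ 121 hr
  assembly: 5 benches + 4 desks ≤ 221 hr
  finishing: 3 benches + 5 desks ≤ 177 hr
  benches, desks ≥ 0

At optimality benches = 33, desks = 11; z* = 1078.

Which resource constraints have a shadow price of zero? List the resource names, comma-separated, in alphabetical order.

assembly, finishing

lumber: 110/110 (binding)
carpentry: 121/121 (binding)
assembly: 209/221 (slack 12)
finishing: 154/177 (slack 23)
By complementary slackness, a constraint with positive slack has shadow price 0 → assembly, finishing.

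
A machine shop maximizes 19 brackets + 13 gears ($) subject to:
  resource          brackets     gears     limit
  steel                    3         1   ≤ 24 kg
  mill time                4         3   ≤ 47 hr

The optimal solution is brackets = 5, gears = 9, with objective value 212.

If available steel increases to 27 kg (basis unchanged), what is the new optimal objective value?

215

Check each constraint at x*: steel 24/24 (tight); mill time 47/47 (tight).
Dual feasibility on the basic columns requires 3·y_steel + 4·y_mill time = 19, 1·y_steel + 3·y_mill time = 13.
This yields shadow prices y_steel = 1, y_mill time = 4.
Δz = y_steel·Δb = 1 × (3) = 3, so new z* = 212 + 3 = 215.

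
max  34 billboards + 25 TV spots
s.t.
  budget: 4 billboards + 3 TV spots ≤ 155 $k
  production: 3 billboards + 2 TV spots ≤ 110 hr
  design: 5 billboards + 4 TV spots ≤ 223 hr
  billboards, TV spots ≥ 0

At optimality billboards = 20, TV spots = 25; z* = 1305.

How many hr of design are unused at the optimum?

23

design used = 5·20 + 4·25 = 200; slack = 223 − 200 = 23.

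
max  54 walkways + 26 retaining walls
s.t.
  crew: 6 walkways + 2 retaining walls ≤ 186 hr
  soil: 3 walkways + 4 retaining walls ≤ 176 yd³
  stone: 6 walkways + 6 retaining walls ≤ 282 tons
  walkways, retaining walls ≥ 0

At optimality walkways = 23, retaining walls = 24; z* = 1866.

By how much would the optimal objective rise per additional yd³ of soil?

Check each constraint at x*: crew 186/186 (tight); soil 165/176 (slack 11); stone 282/282 (tight).
Since soil is not tight, its dual is 0.
The binding rows give the dual system: 6·y_crew + 6·y_stone = 54 and 2·y_crew + 6·y_stone = 26.
This yields shadow prices y_crew = 7, y_stone = 2.
Shadow price of soil = 0.

0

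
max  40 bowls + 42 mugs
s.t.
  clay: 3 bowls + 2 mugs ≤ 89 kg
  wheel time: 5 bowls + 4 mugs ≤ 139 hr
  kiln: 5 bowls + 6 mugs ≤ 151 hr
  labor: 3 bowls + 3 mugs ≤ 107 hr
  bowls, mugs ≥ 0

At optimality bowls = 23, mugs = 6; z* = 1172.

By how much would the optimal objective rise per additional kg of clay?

At the optimum: clay uses 81 of 89 (slack = 8); wheel time uses 139 of 139 (binding); kiln uses 151 of 151 (binding); labor uses 87 of 107 (slack = 20).
Slack constraints have shadow price 0 (complementary slackness).
Dual feasibility on the basic columns requires 5·y_wheel time + 5·y_kiln = 40, 4·y_wheel time + 6·y_kiln = 42.
→ y_wheel time = 3 and y_kiln = 5.
Shadow price of clay = 0.

0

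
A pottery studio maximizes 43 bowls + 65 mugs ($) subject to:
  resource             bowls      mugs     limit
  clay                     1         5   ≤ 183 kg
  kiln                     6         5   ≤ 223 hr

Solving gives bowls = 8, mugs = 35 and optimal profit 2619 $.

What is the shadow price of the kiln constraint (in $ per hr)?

6

Check each constraint at x*: clay 183/183 (tight); kiln 223/223 (tight).
The binding rows give the dual system: 1·y_clay + 6·y_kiln = 43 and 5·y_clay + 5·y_kiln = 65.
This yields shadow prices y_clay = 7, y_kiln = 6.
Shadow price of kiln = 6.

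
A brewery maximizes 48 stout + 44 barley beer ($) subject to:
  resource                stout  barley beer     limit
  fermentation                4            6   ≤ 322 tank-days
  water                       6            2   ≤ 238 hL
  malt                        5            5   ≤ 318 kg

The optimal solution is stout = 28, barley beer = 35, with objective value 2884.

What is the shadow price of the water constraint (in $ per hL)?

Check each constraint at x*: fermentation 322/322 (tight); water 238/238 (tight); malt 315/318 (slack 3).
By complementary slackness, y = 0 for the non-binding constraint.
Dual feasibility on the basic columns requires 4·y_fermentation + 6·y_water = 48, 6·y_fermentation + 2·y_water = 44.
Solving: y_fermentation = 6, y_water = 4.
Shadow price of water = 4.

4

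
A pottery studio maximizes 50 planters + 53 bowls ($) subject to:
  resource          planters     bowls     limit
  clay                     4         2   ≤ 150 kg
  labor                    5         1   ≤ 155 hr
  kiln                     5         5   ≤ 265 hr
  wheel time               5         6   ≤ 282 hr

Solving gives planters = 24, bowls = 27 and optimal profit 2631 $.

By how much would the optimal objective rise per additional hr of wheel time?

Check each constraint at x*: clay 150/150 (tight); labor 147/155 (slack 8); kiln 255/265 (slack 10); wheel time 282/282 (tight).
Since labor, kiln are not tight, their duals are 0.
From A_Bᵀ y = c: 4·y_clay + 5·y_wheel time = 50; 2·y_clay + 6·y_wheel time = 53.
→ y_clay = 2.5 and y_wheel time = 8.
Shadow price of wheel time = 8.

8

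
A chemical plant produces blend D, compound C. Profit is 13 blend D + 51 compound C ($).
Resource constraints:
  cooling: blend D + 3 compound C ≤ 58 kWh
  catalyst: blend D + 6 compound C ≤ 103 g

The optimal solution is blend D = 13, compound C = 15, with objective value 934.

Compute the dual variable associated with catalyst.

4

Check each constraint at x*: cooling 58/58 (tight); catalyst 103/103 (tight).
From A_Bᵀ y = c: 1·y_cooling + 1·y_catalyst = 13; 3·y_cooling + 6·y_catalyst = 51.
→ y_cooling = 9 and y_catalyst = 4.
Shadow price of catalyst = 4.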